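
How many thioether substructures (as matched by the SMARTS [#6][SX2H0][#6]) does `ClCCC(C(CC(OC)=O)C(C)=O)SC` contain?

[#6][SX2H0][#6] is the SMARTS for a thioether: an aliphatic sulfur bridging two carbons with no H on the sulfur.
Exactly one fragment in the molecule meets all constraints, giving 1 match.

1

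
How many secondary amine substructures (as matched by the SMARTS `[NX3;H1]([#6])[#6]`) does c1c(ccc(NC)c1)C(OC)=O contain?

[NX3;H1]([#6])[#6] is the SMARTS for a secondary amine: a trivalent nitrogen with one H, bonded to two carbons.
Exactly one fragment in the molecule meets all constraints, giving 1 match.

1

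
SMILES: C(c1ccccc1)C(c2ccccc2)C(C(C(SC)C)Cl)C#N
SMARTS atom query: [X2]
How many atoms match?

Check the 23 heavy atoms by environment: 7× C (X4) → no; 1× C (X2) → match; 1× N (X1) → no; 1× S (X2) → match; 12× c (aromatic, X3) → no; 1× Cl (X1) → no.
Summing the matching environments: 1 + 1 = 2 matching atoms.

2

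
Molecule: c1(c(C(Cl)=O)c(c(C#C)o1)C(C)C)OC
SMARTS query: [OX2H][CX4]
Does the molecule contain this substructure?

No

The pattern [OX2H][CX4] describes a hydroxyl oxygen bound to an sp3 (X4) carbon — an aliphatic alcohol.
The closest candidate here is a methoxy ether (-OCH3), but the oxygen has H0 (ether), not H1. No other fragment satisfies the full query, so there is no match.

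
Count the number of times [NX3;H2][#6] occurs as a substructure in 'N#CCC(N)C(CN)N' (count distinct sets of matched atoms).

3

[NX3;H2][#6] is the SMARTS for a primary amine: a trivalent nitrogen with two H attached to carbon.
The molecule carries 3 separate instances of a primary amino group (-NH2) meeting every constraint; each maps to a distinct set of atoms, giving 3 matches.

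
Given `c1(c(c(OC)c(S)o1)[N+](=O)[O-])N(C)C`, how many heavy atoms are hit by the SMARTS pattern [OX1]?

The query [OX1] means: aliphatic oxygen with one total connection — typically a carbonyl =O or an oxide.
Check the 14 heavy atoms by environment: 1× o (aromatic, X2) → no; 4× c (aromatic, X3) → no; 1× O (X2) → no; 3× C (X4) → no; 1× N (X3) → no; 1× S (X2) → no; 1× N (charge +1, X3) → no; 1× O (charge -1, X1) → match; 1× O (X1) → match.
Summing the matching environments: 1 + 1 = 2 matching atoms.

2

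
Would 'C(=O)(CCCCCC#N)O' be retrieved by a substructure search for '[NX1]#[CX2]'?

Yes

The pattern [NX1]#[CX2] describes a nitrogen triple-bonded to a two-connected carbon — a nitrile.
The molecule carries a nitrile (-C#N), whose atoms satisfy every constraint of the query, so the pattern matches.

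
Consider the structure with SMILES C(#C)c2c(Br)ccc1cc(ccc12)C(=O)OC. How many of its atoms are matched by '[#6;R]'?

The query [#6;R] means: carbon that is part of a ring.
Check the 17 heavy atoms by environment: 10× c (aromatic, in 6-ring) → match; 4× C (acyclic) → no; 2× O (acyclic) → no; 1× Br (acyclic) → no.
That gives 10 matching atoms.

10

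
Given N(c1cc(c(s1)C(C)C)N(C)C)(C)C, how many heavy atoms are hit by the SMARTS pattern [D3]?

The query [D3] means: atom with exactly three heavy-atom neighbours.
Check the 14 heavy atoms by environment: 1× s (aromatic, D2) → no; 3× c (aromatic, D3) → match; 1× c (aromatic, D2) → no; 2× N (D3) → match; 6× C (D1) → no; 1× C (D3) → match.
Summing the matching environments: 3 + 2 + 1 = 6 matching atoms.

6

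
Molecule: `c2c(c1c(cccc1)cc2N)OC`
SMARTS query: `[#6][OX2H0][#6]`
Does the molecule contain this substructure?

Yes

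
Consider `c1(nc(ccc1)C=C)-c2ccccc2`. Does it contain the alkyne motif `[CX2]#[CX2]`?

The pattern [CX2]#[CX2] describes a carbon-carbon triple bond — an alkyne.
The closest candidate here is a vinyl group (-CH=CH2), but the C=C is a double bond; both carbons are CX3, not CX2. No other fragment satisfies the full query, so there is no match.

No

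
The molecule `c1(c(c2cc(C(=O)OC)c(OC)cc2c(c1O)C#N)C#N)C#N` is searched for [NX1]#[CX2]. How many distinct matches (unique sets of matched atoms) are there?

3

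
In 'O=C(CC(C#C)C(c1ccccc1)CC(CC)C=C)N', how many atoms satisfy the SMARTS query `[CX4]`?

Check the 20 heavy atoms by environment: 7× C (X4) → match; 3× C (X3) → no; 1× O (X1) → no; 1× N (X3) → no; 2× C (X2) → no; 6× c (aromatic, X3) → no.
That gives 7 matching atoms.

7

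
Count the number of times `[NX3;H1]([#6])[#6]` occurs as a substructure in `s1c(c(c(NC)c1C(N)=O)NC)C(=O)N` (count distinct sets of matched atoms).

[NX3;H1]([#6])[#6] is the SMARTS for a secondary amine: a trivalent nitrogen with one H, bonded to two carbons.
The molecule carries 2 separate instances of an N-methylamino group (-NHCH3) meeting every constraint; each maps to a distinct set of atoms, giving 2 matches.

2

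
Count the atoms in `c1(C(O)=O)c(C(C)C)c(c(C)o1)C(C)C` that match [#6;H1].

2

The query [#6;H1] means: any carbon bearing exactly one hydrogen.
Check the 15 heavy atoms by environment: 1× o (aromatic, H0) → no; 4× c (aromatic, H0) → no; 2× C (H1) → match; 5× C (H3) → no; 1× C (H0) → no; 1× O (H0) → no; 1× O (H1) → no.
That gives 2 matching atoms.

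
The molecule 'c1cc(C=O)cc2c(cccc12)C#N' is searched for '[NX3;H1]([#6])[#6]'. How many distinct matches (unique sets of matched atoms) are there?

0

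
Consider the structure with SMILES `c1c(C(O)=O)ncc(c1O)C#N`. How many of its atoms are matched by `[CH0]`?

The query [CH0] means: aliphatic carbon with no attached hydrogen.
Check the 12 heavy atoms by environment: 1× n (aromatic, H0) → no; 3× c (aromatic, H0) → no; 2× c (aromatic, H1) → no; 2× O (H1) → no; 2× C (H0) → match; 1× N (H0) → no; 1× O (H0) → no.
That gives 2 matching atoms.

2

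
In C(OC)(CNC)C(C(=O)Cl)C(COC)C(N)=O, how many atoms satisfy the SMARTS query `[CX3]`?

2

The query [CX3] means: C with X3: aliphatic carbon with exactly 3 total connections.
Check the 17 heavy atoms by environment: 8× C (X4) → no; 2× N (X3) → no; 2× O (X2) → no; 2× C (X3) → match; 2× O (X1) → no; 1× Cl (X1) → no.
That gives 2 matching atoms.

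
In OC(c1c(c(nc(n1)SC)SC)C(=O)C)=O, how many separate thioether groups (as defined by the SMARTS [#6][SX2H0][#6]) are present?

2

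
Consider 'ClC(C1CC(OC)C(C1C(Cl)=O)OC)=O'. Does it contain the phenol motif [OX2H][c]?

No

The pattern [OX2H][c] describes a hydroxyl oxygen attached to an aromatic carbon — a phenol.
The closest candidate here is a methoxy ether (-OCH3), but the oxygen has H0, not H1. No other fragment satisfies the full query, so there is no match.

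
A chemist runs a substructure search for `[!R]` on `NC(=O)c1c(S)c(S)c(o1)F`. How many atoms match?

The query [!R] means: !R matches any atom not in a ring.
Check the 11 heavy atoms by environment: 1× o (aromatic, in 5-ring) → no; 4× c (aromatic, in 5-ring) → no; 2× S (acyclic) → match; 1× C (acyclic) → match; 1× O (acyclic) → match; 1× N (acyclic) → match; 1× F (acyclic) → match.
Summing the matching environments: 2 + 1 + 1 + 1 + 1 = 6 matching atoms.

6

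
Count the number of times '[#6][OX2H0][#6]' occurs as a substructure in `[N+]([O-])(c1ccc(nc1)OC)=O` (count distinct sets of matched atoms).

1

[#6][OX2H0][#6] is the SMARTS for an ether: an aliphatic oxygen bridging two carbons with no H on the oxygen.
Exactly one fragment in the molecule meets all constraints, giving 1 match.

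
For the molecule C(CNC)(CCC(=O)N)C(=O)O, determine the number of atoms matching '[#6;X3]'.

2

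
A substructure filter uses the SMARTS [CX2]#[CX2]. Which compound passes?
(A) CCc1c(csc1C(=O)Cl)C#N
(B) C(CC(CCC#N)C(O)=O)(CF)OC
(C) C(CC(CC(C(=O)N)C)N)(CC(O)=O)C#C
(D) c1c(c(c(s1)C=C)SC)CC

[CX2]#[CX2] describes a carbon-carbon triple bond (an alkyne).
(A) has a nitrile (-C#N) but the triple bond is C#N, not C#C.
(B) has a nitrile (-C#N) but the triple bond is C#N, not C#C.
(C) contains an ethynyl group (-C#CH), which satisfies every atom and bond constraint.
(D) has a vinyl group (-CH=CH2) but the C=C is a double bond; both carbons are CX3, not CX2.
So the answer is (C).

C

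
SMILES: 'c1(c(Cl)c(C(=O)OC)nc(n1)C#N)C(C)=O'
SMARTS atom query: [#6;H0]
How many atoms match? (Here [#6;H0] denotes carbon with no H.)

The query [#6;H0] means: any carbon with no attached hydrogen.
Check the 16 heavy atoms by environment: 2× n (aromatic, H0) → no; 4× c (aromatic, H0) → match; 3× C (H0) → match; 3× O (H0) → no; 2× C (H3) → no; 1× Cl (H0) → no; 1× N (H0) → no.
Summing the matching environments: 4 + 3 = 7 matching atoms.

7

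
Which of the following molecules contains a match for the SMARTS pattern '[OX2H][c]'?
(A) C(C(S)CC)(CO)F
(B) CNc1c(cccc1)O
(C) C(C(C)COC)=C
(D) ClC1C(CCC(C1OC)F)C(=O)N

[OX2H][c] describes a hydroxyl oxygen attached to an aromatic carbon (a phenol).
(A) has a hydroxyl group (-OH) but the -OH is on an aliphatic carbon, not an aromatic c.
(B) contains a hydroxyl group (-OH), which satisfies every atom and bond constraint.
(C) has a methoxy ether (-OCH3) but the oxygen has H0, not H1.
(D) has a methoxy ether (-OCH3) but the oxygen has H0, not H1.
So the answer is (B).

B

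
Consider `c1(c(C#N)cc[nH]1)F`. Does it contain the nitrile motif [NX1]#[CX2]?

Yes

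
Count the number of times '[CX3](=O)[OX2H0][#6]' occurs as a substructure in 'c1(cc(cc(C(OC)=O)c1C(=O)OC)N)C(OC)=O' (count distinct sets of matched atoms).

[CX3](=O)[OX2H0][#6] is the SMARTS for an ester: a carbonyl carbon bonded to an oxygen that is itself bonded to carbon (no H on that O).
The molecule carries 3 separate instances of a methyl-ester group (-C(=O)OCH3) meeting every constraint; each maps to a distinct set of atoms, giving 3 matches.

3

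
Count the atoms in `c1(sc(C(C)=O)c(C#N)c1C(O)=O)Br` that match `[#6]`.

The query [#6] means: #6 matches any atom with atomic number 6 (carbon, aromatic or aliphatic).
Check the 14 heavy atoms by environment: 1× s (aromatic) → no; 4× c (aromatic) → match; 4× C → match; 1× N → no; 3× O → no; 1× Br → no.
Summing the matching environments: 4 + 4 = 8 matching atoms.

8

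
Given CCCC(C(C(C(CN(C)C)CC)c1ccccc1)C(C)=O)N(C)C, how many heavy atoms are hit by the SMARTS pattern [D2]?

9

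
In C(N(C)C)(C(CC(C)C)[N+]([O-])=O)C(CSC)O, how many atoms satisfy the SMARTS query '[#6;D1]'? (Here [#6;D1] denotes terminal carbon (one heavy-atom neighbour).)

5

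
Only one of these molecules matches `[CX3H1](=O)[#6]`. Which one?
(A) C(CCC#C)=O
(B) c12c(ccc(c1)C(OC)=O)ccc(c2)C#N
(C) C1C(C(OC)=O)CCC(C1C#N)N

A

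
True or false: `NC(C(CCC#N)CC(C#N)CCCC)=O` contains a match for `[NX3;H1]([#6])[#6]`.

False

The pattern [NX3;H1]([#6])[#6] describes a trivalent nitrogen with one H, bonded to two carbons — a secondary amine.
The closest candidate here is a primary amide (-C(=O)NH2), but the -C(=O)NH2 nitrogen has H2, not H1. No other fragment satisfies the full query, so there is no match.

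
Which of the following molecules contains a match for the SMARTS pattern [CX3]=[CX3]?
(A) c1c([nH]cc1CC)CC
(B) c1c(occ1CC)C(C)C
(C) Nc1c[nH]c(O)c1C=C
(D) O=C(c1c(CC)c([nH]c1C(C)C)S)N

[CX3]=[CX3] describes a non-aromatic C=C double bond between two sp2 carbons (an alkene).
(A) has an ethyl group (-CH2CH3) but its C-C bond is a single bond between CX4 carbons, not CX3=CX3.
(B) has an ethyl group (-CH2CH3) but its C-C bond is a single bond between CX4 carbons, not CX3=CX3.
(C) contains a vinyl group (-CH=CH2), which satisfies every atom and bond constraint.
(D) has an ethyl group (-CH2CH3) but its C-C bond is a single bond between CX4 carbons, not CX3=CX3.
So the answer is (C).

C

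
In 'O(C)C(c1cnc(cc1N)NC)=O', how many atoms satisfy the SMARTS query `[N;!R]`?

2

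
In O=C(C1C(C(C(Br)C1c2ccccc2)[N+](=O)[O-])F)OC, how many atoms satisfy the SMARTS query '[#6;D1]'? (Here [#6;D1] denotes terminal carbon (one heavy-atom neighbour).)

1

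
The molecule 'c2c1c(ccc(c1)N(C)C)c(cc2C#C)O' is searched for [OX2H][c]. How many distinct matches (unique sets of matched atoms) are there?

1

[OX2H][c] is the SMARTS for a phenol: a hydroxyl oxygen attached to an aromatic carbon.
Exactly one fragment in the molecule meets all constraints, giving 1 match.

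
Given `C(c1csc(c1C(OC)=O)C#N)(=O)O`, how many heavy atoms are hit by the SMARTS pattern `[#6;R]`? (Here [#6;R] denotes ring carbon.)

The query [#6;R] means: carbon that is part of a ring.
Check the 14 heavy atoms by environment: 1× s (aromatic, in 5-ring) → no; 4× c (aromatic, in 5-ring) → match; 4× C (acyclic) → no; 1× N (acyclic) → no; 4× O (acyclic) → no.
That gives 4 matching atoms.

4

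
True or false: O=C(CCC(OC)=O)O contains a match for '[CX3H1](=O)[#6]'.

The pattern [CX3H1](=O)[#6] describes an sp2 carbon with one H, double-bonded to O and single-bonded to carbon — an aldehyde.
The closest candidate here is a methyl-ester group (-C(=O)OCH3), but the carbonyl carbon has H0, not H1. No other fragment satisfies the full query, so there is no match.

False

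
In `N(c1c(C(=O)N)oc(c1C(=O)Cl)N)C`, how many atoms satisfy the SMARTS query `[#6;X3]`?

6

Check the 14 heavy atoms by environment: 1× o (aromatic, X2) → no; 4× c (aromatic, X3) → match; 2× C (X3) → match; 2× O (X1) → no; 1× Cl (X1) → no; 3× N (X3) → no; 1× C (X4) → no.
Summing the matching environments: 4 + 2 = 6 matching atoms.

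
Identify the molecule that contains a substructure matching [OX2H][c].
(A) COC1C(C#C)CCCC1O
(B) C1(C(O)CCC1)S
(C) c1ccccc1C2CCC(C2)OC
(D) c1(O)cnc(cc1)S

D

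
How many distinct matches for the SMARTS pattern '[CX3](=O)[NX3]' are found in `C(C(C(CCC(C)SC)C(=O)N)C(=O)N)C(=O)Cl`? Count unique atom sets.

[CX3](=O)[NX3] is the SMARTS for an amide: a carbonyl carbon bonded to a trivalent nitrogen.
The molecule carries 2 separate instances of a primary amide (-C(=O)NH2) meeting every constraint; each maps to a distinct set of atoms, giving 2 matches.

2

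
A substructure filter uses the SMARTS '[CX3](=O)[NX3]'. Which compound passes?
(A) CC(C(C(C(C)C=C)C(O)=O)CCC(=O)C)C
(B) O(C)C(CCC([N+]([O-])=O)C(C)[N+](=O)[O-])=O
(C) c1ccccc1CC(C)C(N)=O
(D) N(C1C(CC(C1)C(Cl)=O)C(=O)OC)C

C

[CX3](=O)[NX3] describes a carbonyl carbon bonded to a trivalent nitrogen (an amide).
(A) has a carboxylic acid group (-C(=O)OH) but the carbonyl is bonded to O, not to an NX3 nitrogen.
(B) has a methyl-ester group (-C(=O)OCH3) but the carbonyl is bonded to O, not to an NX3 nitrogen.
(C) contains a primary amide (-C(=O)NH2), which satisfies every atom and bond constraint.
(D) has a methyl-ester group (-C(=O)OCH3) but the carbonyl is bonded to O, not to an NX3 nitrogen.
So the answer is (C).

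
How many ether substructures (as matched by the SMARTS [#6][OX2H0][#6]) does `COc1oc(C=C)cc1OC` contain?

2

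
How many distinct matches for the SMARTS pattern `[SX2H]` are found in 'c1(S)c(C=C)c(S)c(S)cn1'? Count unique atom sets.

3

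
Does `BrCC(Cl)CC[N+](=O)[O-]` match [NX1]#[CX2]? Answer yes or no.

No

The pattern [NX1]#[CX2] describes a nitrogen triple-bonded to a two-connected carbon — a nitrile.
The closest candidate here is a nitro group (-[N+](=O)[O-]), but there is no C#N triple bond. No other fragment satisfies the full query, so there is no match.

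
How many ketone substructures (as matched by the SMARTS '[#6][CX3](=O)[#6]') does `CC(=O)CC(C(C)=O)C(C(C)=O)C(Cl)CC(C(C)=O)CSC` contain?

4

[#6][CX3](=O)[#6] is the SMARTS for a ketone: a carbonyl carbon (no H) flanked by two carbons.
The molecule carries 4 separate instances of an acetyl/ketone group (-C(=O)CH3) meeting every constraint; each maps to a distinct set of atoms, giving 4 matches.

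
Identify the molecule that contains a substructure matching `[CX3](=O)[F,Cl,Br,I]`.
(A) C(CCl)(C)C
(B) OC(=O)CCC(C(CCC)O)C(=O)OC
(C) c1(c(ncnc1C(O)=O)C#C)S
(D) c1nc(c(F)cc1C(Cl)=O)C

[CX3](=O)[F,Cl,Br,I] describes a carbonyl carbon bonded to a halogen (an acyl halide).
(A) has a chloro substituent but the Cl is not on a carbonyl carbon.
(B) has a methyl-ester group (-C(=O)OCH3) but the carbonyl is bonded to -O-C, not to a halogen.
(C) has a carboxylic acid group (-C(=O)OH) but the carbonyl is bonded to -OH, not to a halogen.
(D) contains an acyl chloride (-C(=O)Cl), which satisfies every atom and bond constraint.
So the answer is (D).

D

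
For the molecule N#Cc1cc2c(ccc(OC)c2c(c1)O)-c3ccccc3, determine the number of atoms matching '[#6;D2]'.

10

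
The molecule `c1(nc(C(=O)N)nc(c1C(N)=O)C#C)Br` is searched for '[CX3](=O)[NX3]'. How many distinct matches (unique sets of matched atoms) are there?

[CX3](=O)[NX3] is the SMARTS for an amide: a carbonyl carbon bonded to a trivalent nitrogen.
The molecule carries 2 separate instances of a primary amide (-C(=O)NH2) meeting every constraint; each maps to a distinct set of atoms, giving 2 matches.

2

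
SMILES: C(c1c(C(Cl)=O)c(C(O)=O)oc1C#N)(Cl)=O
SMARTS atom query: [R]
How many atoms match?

5

Check the 16 heavy atoms by environment: 1× o (aromatic, in 5-ring) → match; 4× c (aromatic, in 5-ring) → match; 4× C (acyclic) → no; 4× O (acyclic) → no; 2× Cl (acyclic) → no; 1× N (acyclic) → no.
Summing the matching environments: 1 + 4 = 5 matching atoms.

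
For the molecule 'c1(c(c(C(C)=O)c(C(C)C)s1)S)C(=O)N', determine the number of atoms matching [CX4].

Check the 15 heavy atoms by environment: 1× s (aromatic, X2) → no; 4× c (aromatic, X3) → no; 2× C (X3) → no; 2× O (X1) → no; 4× C (X4) → match; 1× N (X3) → no; 1× S (X2) → no.
That gives 4 matching atoms.

4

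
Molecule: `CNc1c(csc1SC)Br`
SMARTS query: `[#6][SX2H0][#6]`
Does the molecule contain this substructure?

The pattern [#6][SX2H0][#6] describes an aliphatic sulfur bridging two carbons with no H on the sulfur — a thioether.
The molecule carries a methylthio ether (-SCH3), whose atoms satisfy every constraint of the query, so the pattern matches.

Yes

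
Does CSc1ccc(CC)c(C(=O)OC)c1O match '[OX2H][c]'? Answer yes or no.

Yes

The pattern [OX2H][c] describes a hydroxyl oxygen attached to an aromatic carbon — a phenol.
The molecule carries a hydroxyl group (-OH), whose atoms satisfy every constraint of the query, so the pattern matches.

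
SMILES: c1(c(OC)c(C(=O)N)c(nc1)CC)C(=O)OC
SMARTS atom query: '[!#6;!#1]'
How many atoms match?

The query [!#6;!#1] means: not carbon and not hydrogen — any heteroatom.
Check the 17 heavy atoms by environment: 1× n (aromatic) → match; 5× c (aromatic) → no; 6× C → no; 4× O → match; 1× N → match.
Summing the matching environments: 1 + 4 + 1 = 6 matching atoms.

6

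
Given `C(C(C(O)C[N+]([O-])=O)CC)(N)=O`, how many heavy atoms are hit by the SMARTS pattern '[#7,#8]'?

6

The query [#7,#8] means: nitrogen or oxygen (comma = OR).
Check the 12 heavy atoms by environment: 6× C → no; 3× O → match; 1× N → match; 1× N (charge +1) → match; 1× O (charge -1) → match.
Summing the matching environments: 3 + 1 + 1 + 1 = 6 matching atoms.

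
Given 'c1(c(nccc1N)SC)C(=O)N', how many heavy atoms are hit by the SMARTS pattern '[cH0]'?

3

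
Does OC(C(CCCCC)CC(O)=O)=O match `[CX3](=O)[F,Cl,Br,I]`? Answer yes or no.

The pattern [CX3](=O)[F,Cl,Br,I] describes a carbonyl carbon bonded to a halogen — an acyl halide.
The closest candidate here is a carboxylic acid group (-C(=O)OH), but the carbonyl is bonded to -OH, not to a halogen. No other fragment satisfies the full query, so there is no match.

No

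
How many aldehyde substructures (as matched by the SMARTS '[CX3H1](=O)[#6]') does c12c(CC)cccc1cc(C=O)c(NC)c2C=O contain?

[CX3H1](=O)[#6] is the SMARTS for an aldehyde: an sp2 carbon with one H, double-bonded to O and single-bonded to carbon.
The molecule carries 2 separate instances of an aldehyde (-CHO) meeting every constraint; each maps to a distinct set of atoms, giving 2 matches.

2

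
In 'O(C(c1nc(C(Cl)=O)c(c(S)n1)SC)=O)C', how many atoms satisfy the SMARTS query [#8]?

3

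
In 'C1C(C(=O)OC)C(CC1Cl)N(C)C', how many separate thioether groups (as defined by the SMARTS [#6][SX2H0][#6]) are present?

[#6][SX2H0][#6] is the SMARTS for a thioether: an aliphatic sulfur bridging two carbons with no H on the sulfur.
No fragment in the molecule satisfies every constraint, giving 0 matches.

0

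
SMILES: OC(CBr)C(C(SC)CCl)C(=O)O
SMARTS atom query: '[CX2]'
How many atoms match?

0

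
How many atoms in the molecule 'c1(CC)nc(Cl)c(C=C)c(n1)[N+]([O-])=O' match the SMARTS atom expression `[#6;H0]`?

4

The query [#6;H0] means: any carbon with no attached hydrogen.
Check the 14 heavy atoms by environment: 2× n (aromatic, H0) → no; 4× c (aromatic, H0) → match; 1× Cl (H0) → no; 1× C (H1) → no; 2× C (H2) → no; 1× N (charge +1, H0) → no; 1× O (charge -1, H0) → no; 1× O (H0) → no; 1× C (H3) → no.
That gives 4 matching atoms.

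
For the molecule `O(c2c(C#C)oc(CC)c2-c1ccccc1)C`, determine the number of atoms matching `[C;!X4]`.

The query [C;!X4] means: aliphatic carbon that does not have four total connections.
Check the 17 heavy atoms by environment: 1× o (aromatic, X2) → no; 10× c (aromatic, X3) → no; 2× C (X2) → match; 3× C (X4) → no; 1× O (X2) → no.
That gives 2 matching atoms.

2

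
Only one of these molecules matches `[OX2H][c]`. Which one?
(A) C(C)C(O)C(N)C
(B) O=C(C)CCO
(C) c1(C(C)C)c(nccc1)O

[OX2H][c] describes a hydroxyl oxygen attached to an aromatic carbon (a phenol).
(A) has a hydroxyl group (-OH) but the -OH is on an aliphatic carbon, not an aromatic c.
(B) has a hydroxyl group (-OH) but the -OH is on an aliphatic carbon, not an aromatic c.
(C) contains a hydroxyl group (-OH), which satisfies every atom and bond constraint.
So the answer is (C).

C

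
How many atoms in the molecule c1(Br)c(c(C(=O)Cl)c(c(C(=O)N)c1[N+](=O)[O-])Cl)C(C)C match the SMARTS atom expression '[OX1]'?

4

The query [OX1] means: aliphatic oxygen with one total connection — typically a carbonyl =O or an oxide.
Check the 20 heavy atoms by environment: 6× c (aromatic, X3) → no; 2× C (X3) → no; 3× O (X1) → match; 1× N (X3) → no; 2× Cl (X1) → no; 1× N (charge +1, X3) → no; 1× O (charge -1, X1) → match; 1× Br (X1) → no; 3× C (X4) → no.
Summing the matching environments: 3 + 1 = 4 matching atoms.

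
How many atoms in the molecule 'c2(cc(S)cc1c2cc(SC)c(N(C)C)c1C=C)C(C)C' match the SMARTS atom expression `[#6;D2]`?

Check the 21 heavy atoms by environment: 7× c (aromatic, D3) → no; 3× c (aromatic, D2) → match; 1× C (D3) → no; 6× C (D1) → no; 1× S (D2) → no; 1× N (D3) → no; 1× S (D1) → no; 1× C (D2) → match.
Summing the matching environments: 3 + 1 = 4 matching atoms.

4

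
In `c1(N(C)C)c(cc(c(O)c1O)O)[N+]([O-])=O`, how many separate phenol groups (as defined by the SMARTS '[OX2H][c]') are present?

3

[OX2H][c] is the SMARTS for a phenol: a hydroxyl oxygen attached to an aromatic carbon.
The molecule carries 3 separate instances of a hydroxyl group (-OH) meeting every constraint; each maps to a distinct set of atoms, giving 3 matches.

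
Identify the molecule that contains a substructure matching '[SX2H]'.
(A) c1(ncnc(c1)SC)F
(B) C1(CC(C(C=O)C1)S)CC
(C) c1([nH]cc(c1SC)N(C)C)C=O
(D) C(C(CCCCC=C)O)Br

[SX2H] describes an aliphatic sulfur with two connections, one being H (a thiol).
(A) has a methylthio ether (-SCH3) but the sulfur has H0 (bonded to two carbons), not H1.
(B) contains a thiol (-SH), which satisfies every atom and bond constraint.
(C) has a methylthio ether (-SCH3) but the sulfur has H0 (bonded to two carbons), not H1.
(D) has a hydroxyl group (-OH) but it is an -OH, not an -SH.
So the answer is (B).

B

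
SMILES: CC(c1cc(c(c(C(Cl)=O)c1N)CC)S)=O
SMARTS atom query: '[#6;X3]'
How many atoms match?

Check the 16 heavy atoms by environment: 6× c (aromatic, X3) → match; 2× C (X3) → match; 2× O (X1) → no; 3× C (X4) → no; 1× N (X3) → no; 1× S (X2) → no; 1× Cl (X1) → no.
Summing the matching environments: 6 + 2 = 8 matching atoms.

8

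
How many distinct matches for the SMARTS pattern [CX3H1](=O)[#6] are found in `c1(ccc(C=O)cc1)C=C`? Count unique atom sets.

1

[CX3H1](=O)[#6] is the SMARTS for an aldehyde: an sp2 carbon with one H, double-bonded to O and single-bonded to carbon.
Exactly one fragment in the molecule meets all constraints, giving 1 match.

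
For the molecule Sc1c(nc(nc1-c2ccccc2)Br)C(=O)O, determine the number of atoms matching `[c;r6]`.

10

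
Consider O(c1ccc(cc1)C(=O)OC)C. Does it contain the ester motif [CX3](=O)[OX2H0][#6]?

Yes

The pattern [CX3](=O)[OX2H0][#6] describes a carbonyl carbon bonded to an oxygen that is itself bonded to carbon (no H on that O) — an ester.
The molecule carries a methyl-ester group (-C(=O)OCH3), whose atoms satisfy every constraint of the query, so the pattern matches.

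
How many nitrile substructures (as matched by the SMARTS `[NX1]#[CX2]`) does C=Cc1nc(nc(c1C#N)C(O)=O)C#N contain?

[NX1]#[CX2] is the SMARTS for a nitrile: a nitrogen triple-bonded to a two-connected carbon.
The molecule carries 2 separate instances of a nitrile (-C#N) meeting every constraint; each maps to a distinct set of atoms, giving 2 matches.

2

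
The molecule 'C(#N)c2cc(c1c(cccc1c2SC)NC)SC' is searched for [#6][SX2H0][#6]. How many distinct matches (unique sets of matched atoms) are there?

[#6][SX2H0][#6] is the SMARTS for a thioether: an aliphatic sulfur bridging two carbons with no H on the sulfur.
The molecule carries 2 separate instances of a methylthio ether (-SCH3) meeting every constraint; each maps to a distinct set of atoms, giving 2 matches.

2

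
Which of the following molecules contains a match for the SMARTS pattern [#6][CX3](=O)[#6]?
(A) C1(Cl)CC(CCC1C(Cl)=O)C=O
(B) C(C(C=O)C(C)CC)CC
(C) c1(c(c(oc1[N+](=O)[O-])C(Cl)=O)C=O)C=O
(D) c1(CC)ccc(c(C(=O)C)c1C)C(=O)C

[#6][CX3](=O)[#6] describes a carbonyl carbon (no H) flanked by two carbons (a ketone).
(A) has an aldehyde (-CHO) but the carbonyl carbon has H1, so it is not flanked by two carbons.
(B) has an aldehyde (-CHO) but the carbonyl carbon has H1, so it is not flanked by two carbons.
(C) has an aldehyde (-CHO) but the carbonyl carbon has H1, so it is not flanked by two carbons.
(D) contains an acetyl/ketone group (-C(=O)CH3), which satisfies every atom and bond constraint.
So the answer is (D).

D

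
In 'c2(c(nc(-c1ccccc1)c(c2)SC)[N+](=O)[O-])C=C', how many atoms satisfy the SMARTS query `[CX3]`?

The query [CX3] means: C with X3: aliphatic carbon with exactly 3 total connections.
Check the 19 heavy atoms by environment: 1× n (aromatic, X2) → no; 11× c (aromatic, X3) → no; 1× N (charge +1, X3) → no; 1× O (charge -1, X1) → no; 1× O (X1) → no; 2× C (X3) → match; 1× S (X2) → no; 1× C (X4) → no.
That gives 2 matching atoms.

2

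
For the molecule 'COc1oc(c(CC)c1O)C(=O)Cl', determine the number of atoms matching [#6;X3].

5

The query [#6;X3] means: any carbon (aromatic or not) with three total connections.
Check the 13 heavy atoms by environment: 1× o (aromatic, X2) → no; 4× c (aromatic, X3) → match; 2× O (X2) → no; 3× C (X4) → no; 1× C (X3) → match; 1× O (X1) → no; 1× Cl (X1) → no.
Summing the matching environments: 4 + 1 = 5 matching atoms.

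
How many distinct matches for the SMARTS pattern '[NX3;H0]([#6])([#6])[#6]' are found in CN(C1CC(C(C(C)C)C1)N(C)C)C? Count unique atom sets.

2

[NX3;H0]([#6])([#6])[#6] is the SMARTS for a tertiary amine: a trivalent nitrogen with no H, bonded to three carbons.
The molecule carries 2 separate instances of a dimethylamino group (-N(CH3)2) meeting every constraint; each maps to a distinct set of atoms, giving 2 matches.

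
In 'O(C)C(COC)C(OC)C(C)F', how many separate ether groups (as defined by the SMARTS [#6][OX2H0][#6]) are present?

[#6][OX2H0][#6] is the SMARTS for an ether: an aliphatic oxygen bridging two carbons with no H on the oxygen.
The molecule carries 3 separate instances of a methoxy ether (-OCH3) meeting every constraint; each maps to a distinct set of atoms, giving 3 matches.

3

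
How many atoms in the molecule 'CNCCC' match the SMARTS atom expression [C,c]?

The query [C,c] means: comma = OR; matches aliphatic or aromatic carbon — same as #6.
Check the 5 heavy atoms by environment: 4× C → match; 1× N → no.
That gives 4 matching atoms.

4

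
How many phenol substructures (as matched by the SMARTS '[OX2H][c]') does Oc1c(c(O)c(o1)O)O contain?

4

[OX2H][c] is the SMARTS for a phenol: a hydroxyl oxygen attached to an aromatic carbon.
The molecule carries 4 separate instances of a hydroxyl group (-OH) meeting every constraint; each maps to a distinct set of atoms, giving 4 matches.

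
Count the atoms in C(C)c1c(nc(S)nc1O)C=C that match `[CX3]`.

2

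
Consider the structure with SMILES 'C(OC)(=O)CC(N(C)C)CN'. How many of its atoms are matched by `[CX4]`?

The query [CX4] means: C with X4: aliphatic carbon with exactly 4 total connections (bonds + H).
Check the 11 heavy atoms by environment: 6× C (X4) → match; 1× C (X3) → no; 1× O (X1) → no; 1× O (X2) → no; 2× N (X3) → no.
That gives 6 matching atoms.

6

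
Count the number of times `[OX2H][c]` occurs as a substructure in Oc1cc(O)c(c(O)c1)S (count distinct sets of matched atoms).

[OX2H][c] is the SMARTS for a phenol: a hydroxyl oxygen attached to an aromatic carbon.
The molecule carries 3 separate instances of a hydroxyl group (-OH) meeting every constraint; each maps to a distinct set of atoms, giving 3 matches.

3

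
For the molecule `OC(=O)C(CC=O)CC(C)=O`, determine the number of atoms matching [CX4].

4

The query [CX4] means: C with X4: aliphatic carbon with exactly 4 total connections (bonds + H).
Check the 11 heavy atoms by environment: 4× C (X4) → match; 3× C (X3) → no; 3× O (X1) → no; 1× O (X2) → no.
That gives 4 matching atoms.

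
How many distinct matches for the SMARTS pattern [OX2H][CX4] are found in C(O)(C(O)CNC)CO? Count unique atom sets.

3

[OX2H][CX4] is the SMARTS for an aliphatic alcohol: a hydroxyl oxygen bound to an sp3 (X4) carbon.
The molecule carries 3 separate instances of a hydroxyl group (-OH) meeting every constraint; each maps to a distinct set of atoms, giving 3 matches.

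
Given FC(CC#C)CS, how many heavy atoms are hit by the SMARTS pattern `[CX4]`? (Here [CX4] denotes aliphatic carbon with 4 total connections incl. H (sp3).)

3

The query [CX4] means: C with X4: aliphatic carbon with exactly 4 total connections (bonds + H).
Check the 7 heavy atoms by environment: 3× C (X4) → match; 1× F (X1) → no; 1× S (X2) → no; 2× C (X2) → no.
That gives 3 matching atoms.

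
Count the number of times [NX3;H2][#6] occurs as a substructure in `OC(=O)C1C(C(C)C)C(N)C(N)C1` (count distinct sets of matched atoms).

2

[NX3;H2][#6] is the SMARTS for a primary amine: a trivalent nitrogen with two H attached to carbon.
The molecule carries 2 separate instances of a primary amino group (-NH2) meeting every constraint; each maps to a distinct set of atoms, giving 2 matches.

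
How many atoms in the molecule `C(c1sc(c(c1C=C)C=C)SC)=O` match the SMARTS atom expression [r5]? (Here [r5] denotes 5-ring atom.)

The query [r5] means: r5 matches atoms in a five-membered ring.
Check the 13 heavy atoms by environment: 1× s (aromatic, in 5-ring) → match; 4× c (aromatic, in 5-ring) → match; 1× S (acyclic) → no; 6× C (acyclic) → no; 1× O (acyclic) → no.
Summing the matching environments: 1 + 4 = 5 matching atoms.

5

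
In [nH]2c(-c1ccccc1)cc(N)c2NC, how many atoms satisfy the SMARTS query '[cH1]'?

6

The query [cH1] means: aromatic carbon bearing exactly one hydrogen.
Check the 14 heavy atoms by environment: 1× n (aromatic, H1) → no; 4× c (aromatic, H0) → no; 6× c (aromatic, H1) → match; 1× N (H2) → no; 1× N (H1) → no; 1× C (H3) → no.
That gives 6 matching atoms.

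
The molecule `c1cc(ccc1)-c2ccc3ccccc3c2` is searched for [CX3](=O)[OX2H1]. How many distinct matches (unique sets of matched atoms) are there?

0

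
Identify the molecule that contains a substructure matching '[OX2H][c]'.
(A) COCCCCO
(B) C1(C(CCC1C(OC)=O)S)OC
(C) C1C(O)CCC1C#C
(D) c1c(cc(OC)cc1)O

D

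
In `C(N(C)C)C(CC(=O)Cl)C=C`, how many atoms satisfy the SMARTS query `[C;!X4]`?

Check the 11 heavy atoms by environment: 5× C (X4) → no; 3× C (X3) → match; 1× O (X1) → no; 1× Cl (X1) → no; 1× N (X3) → no.
That gives 3 matching atoms.

3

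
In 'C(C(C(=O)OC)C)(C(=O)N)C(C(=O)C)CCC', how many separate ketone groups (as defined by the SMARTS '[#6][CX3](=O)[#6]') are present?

1

[#6][CX3](=O)[#6] is the SMARTS for a ketone: a carbonyl carbon (no H) flanked by two carbons.
Exactly one fragment in the molecule meets all constraints, giving 1 match.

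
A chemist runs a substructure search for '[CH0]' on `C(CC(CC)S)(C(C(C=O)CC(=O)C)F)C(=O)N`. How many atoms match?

2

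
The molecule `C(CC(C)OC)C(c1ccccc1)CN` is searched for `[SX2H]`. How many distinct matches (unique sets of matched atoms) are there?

[SX2H] is the SMARTS for a thiol: an aliphatic sulfur with two connections, one being H.
No fragment in the molecule satisfies every constraint, giving 0 matches.

0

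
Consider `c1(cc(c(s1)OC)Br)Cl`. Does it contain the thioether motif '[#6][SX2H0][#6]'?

No

The pattern [#6][SX2H0][#6] describes an aliphatic sulfur bridging two carbons with no H on the sulfur — a thioether.
The closest candidate here is a methoxy ether (-OCH3), but the bridging atom is O, not S. No other fragment satisfies the full query, so there is no match.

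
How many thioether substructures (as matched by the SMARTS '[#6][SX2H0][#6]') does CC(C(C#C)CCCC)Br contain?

[#6][SX2H0][#6] is the SMARTS for a thioether: an aliphatic sulfur bridging two carbons with no H on the sulfur.
No fragment in the molecule satisfies every constraint, giving 0 matches.

0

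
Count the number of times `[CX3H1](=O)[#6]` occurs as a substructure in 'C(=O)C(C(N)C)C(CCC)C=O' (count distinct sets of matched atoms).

2

[CX3H1](=O)[#6] is the SMARTS for an aldehyde: an sp2 carbon with one H, double-bonded to O and single-bonded to carbon.
The molecule carries 2 separate instances of an aldehyde (-CHO) meeting every constraint; each maps to a distinct set of atoms, giving 2 matches.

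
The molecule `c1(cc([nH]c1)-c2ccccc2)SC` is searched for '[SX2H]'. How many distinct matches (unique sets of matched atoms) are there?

0

[SX2H] is the SMARTS for a thiol: an aliphatic sulfur with two connections, one being H.
The molecule has a methylthio ether (-SCH3), but the sulfur has H0 (bonded to two carbons), not H1; nothing else fits, so there are 0 matches.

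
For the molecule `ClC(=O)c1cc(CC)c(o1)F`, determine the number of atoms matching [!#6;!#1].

The query [!#6;!#1] means: not carbon and not hydrogen — any heteroatom.
Check the 11 heavy atoms by environment: 1× o (aromatic) → match; 4× c (aromatic) → no; 1× F → match; 3× C → no; 1× O → match; 1× Cl → match.
Summing the matching environments: 1 + 1 + 1 + 1 = 4 matching atoms.

4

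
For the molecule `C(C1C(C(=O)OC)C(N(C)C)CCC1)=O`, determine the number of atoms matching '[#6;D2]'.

4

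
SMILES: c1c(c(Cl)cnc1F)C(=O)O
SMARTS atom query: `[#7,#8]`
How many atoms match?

3

Check the 11 heavy atoms by environment: 1× n (aromatic) → match; 5× c (aromatic) → no; 1× C → no; 2× O → match; 1× Cl → no; 1× F → no.
Summing the matching environments: 1 + 2 = 3 matching atoms.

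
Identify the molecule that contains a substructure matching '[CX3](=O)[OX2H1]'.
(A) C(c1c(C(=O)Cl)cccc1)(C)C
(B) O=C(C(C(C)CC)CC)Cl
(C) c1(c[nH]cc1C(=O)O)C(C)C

C

[CX3](=O)[OX2H1] describes an sp2 carbon double-bonded to O and single-bonded to an -OH oxygen (a carboxylic acid).
(A) has an acyl chloride (-C(=O)Cl) but the carbonyl is bonded to Cl, not to an -OH oxygen.
(B) has an acyl chloride (-C(=O)Cl) but the carbonyl is bonded to Cl, not to an -OH oxygen.
(C) contains a carboxylic acid group (-C(=O)OH), which satisfies every atom and bond constraint.
So the answer is (C).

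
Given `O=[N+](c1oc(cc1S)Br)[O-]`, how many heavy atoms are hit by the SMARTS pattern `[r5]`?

The query [r5] means: r5 matches atoms in a five-membered ring.
Check the 10 heavy atoms by environment: 1× o (aromatic, in 5-ring) → match; 4× c (aromatic, in 5-ring) → match; 1× S (acyclic) → no; 1× N (charge +1, acyclic) → no; 1× O (charge -1, acyclic) → no; 1× O (acyclic) → no; 1× Br (acyclic) → no.
Summing the matching environments: 1 + 4 = 5 matching atoms.

5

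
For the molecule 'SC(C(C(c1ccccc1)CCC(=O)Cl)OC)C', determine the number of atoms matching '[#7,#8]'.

Check the 18 heavy atoms by environment: 8× C → no; 2× O → match; 6× c (aromatic) → no; 1× Cl → no; 1× S → no.
That gives 2 matching atoms.

2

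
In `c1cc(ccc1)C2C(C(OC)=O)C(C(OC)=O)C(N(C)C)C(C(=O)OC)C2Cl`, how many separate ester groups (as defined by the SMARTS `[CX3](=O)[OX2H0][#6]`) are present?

[CX3](=O)[OX2H0][#6] is the SMARTS for an ester: a carbonyl carbon bonded to an oxygen that is itself bonded to carbon (no H on that O).
The molecule carries 3 separate instances of a methyl-ester group (-C(=O)OCH3) meeting every constraint; each maps to a distinct set of atoms, giving 3 matches.

3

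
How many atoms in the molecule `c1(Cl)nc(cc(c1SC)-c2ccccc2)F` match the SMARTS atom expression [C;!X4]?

0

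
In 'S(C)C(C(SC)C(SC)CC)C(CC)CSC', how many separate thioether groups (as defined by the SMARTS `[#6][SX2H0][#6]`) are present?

4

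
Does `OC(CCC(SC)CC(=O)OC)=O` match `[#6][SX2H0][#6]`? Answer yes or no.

Yes

The pattern [#6][SX2H0][#6] describes an aliphatic sulfur bridging two carbons with no H on the sulfur — a thioether.
The molecule carries a methylthio ether (-SCH3), whose atoms satisfy every constraint of the query, so the pattern matches.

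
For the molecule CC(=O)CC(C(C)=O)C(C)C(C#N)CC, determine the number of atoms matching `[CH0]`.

3

Check the 15 heavy atoms by environment: 4× C (H3) → no; 2× C (H2) → no; 3× C (H1) → no; 3× C (H0) → match; 2× O (H0) → no; 1× N (H0) → no.
That gives 3 matching atoms.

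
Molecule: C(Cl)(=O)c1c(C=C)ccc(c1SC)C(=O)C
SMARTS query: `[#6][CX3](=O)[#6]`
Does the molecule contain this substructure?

Yes

The pattern [#6][CX3](=O)[#6] describes a carbonyl carbon (no H) flanked by two carbons — a ketone.
The molecule carries an acetyl/ketone group (-C(=O)CH3), whose atoms satisfy every constraint of the query, so the pattern matches.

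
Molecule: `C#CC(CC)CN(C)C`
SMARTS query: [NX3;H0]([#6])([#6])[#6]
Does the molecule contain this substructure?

The pattern [NX3;H0]([#6])([#6])[#6] describes a trivalent nitrogen with no H, bonded to three carbons — a tertiary amine.
The molecule carries a dimethylamino group (-N(CH3)2), whose atoms satisfy every constraint of the query, so the pattern matches.

Yes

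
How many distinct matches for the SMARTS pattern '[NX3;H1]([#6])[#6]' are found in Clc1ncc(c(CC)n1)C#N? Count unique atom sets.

0

[NX3;H1]([#6])[#6] is the SMARTS for a secondary amine: a trivalent nitrogen with one H, bonded to two carbons.
No fragment in the molecule satisfies every constraint, giving 0 matches.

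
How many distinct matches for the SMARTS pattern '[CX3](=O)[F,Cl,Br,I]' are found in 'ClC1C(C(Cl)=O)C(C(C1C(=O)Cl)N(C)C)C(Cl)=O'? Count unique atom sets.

3

[CX3](=O)[F,Cl,Br,I] is the SMARTS for an acyl halide: a carbonyl carbon bonded to a halogen.
The molecule carries 3 separate instances of an acyl chloride (-C(=O)Cl) meeting every constraint; each maps to a distinct set of atoms, giving 3 matches.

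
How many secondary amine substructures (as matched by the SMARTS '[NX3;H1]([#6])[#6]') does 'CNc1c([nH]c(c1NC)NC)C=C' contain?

[NX3;H1]([#6])[#6] is the SMARTS for a secondary amine: a trivalent nitrogen with one H, bonded to two carbons.
The molecule carries 3 separate instances of an N-methylamino group (-NHCH3) meeting every constraint; each maps to a distinct set of atoms, giving 3 matches.

3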